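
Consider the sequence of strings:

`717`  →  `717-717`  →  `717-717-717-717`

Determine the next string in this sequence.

s(k+1) = s(k)·-·s(k) — each term doubles the last with '-' between the halves.
So the next term is two copies of 717-717-717-717 with '-' between the halves.

717-717-717-717-717-717-717-717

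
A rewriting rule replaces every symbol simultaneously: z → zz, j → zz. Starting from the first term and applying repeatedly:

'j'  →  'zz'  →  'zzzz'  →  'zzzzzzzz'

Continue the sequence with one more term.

Expanding zzzzzzzz: z→zz, z→zz, z→zz, z→zz, z→zz, z→zz, z→zz, z→zz. Concatenated: zz zz zz zz zz zz zz zz.

zzzzzzzzzzzzzzzz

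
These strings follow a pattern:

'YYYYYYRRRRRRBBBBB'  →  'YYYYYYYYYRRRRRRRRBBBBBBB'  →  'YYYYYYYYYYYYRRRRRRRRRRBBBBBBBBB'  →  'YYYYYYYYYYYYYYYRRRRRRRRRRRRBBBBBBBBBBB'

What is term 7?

YYYYYYYYYYYYYYYYYYYYYYYYRRRRRRRRRRRRRRRRRRBBBBBBBBBBBBBBBBB

Reading off run lengths: Y runs 6, 9, 12, 15; R runs 6, 8, 10, 12; B runs 5, 7, 9, 11 — each is linear in n, where the shown terms are n = 2, 3, 4, 5.
At n = 8 the blocks have lengths 24, 18, 17.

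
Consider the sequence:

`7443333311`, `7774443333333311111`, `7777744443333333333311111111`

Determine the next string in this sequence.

Reading off run lengths: 7 runs 1, 3, 5; 4 runs 2, 3, 4; 3 runs 5, 8, 11; 1 runs 2, 5, 8 — each is linear in n (n = 1, 2, …).
At n = 4 the blocks have lengths 7, 5, 14, 11.

7777777444443333333333333311111111111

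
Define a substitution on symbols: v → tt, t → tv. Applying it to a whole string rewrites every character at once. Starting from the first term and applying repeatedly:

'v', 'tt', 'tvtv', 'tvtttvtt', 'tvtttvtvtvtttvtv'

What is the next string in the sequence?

tvtttvtvtvtttvtttvtttvtvtvtttvtt

φ(tvtttvtvtvtttvtv) expands symbol-by-symbol to tv tt tv tv tv tt tv tt tv tt tv tv tv tt tv tt; joining the 16 pieces gives the next term.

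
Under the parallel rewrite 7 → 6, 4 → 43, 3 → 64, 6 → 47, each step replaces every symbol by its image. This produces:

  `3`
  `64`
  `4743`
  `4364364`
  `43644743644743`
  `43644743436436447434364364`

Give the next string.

Applying the rule to each of the 26 symbols of 43644743436436447434364364 gives the pieces 43 64 47 43 43 6 43 64 43 64 47 43 64 47 43 43 6 43 64 43 64 47 43 64 47 43, which concatenate to the answer.

43644743436436443644743644743436436443644743644743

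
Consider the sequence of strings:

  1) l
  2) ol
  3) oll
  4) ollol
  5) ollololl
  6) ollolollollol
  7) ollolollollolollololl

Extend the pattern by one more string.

Each term (from the third on) is the previous term followed by the one before it: term 3 = ol·l = oll.
Continuing: ollolollollolollololl · ollolollollol gives term 8.

ollolollollolollolollollolollollol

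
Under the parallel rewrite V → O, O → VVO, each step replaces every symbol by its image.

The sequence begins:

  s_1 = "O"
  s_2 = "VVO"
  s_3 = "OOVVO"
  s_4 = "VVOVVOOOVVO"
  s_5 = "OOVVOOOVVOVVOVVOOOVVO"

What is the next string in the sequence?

φ(OOVVOOOVVOVVOVVOOOVVO) expands symbol-by-symbol to VVO VVO O O VVO VVO VVO O O VVO O O VVO O O VVO VVO VVO O O VVO; joining the 21 pieces gives the next term.

VVOVVOOOVVOVVOVVOOOVVOOOVVOOOVVOVVOVVOOOVVO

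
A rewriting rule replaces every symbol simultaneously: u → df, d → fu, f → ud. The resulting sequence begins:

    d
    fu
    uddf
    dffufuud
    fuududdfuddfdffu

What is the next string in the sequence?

uddfdffudffufuuddffufuudfuududdf

Applying the rule to each of the 16 symbols of fuududdfuddfdffu gives the pieces ud df df fu df fu fu ud df fu fu ud fu ud ud df, which concatenate to the answer.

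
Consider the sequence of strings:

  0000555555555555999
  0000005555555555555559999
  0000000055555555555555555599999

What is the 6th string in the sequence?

Term n consists of 2n-2 0's, followed by 3n+3 5's, followed by n 9's, where the shown terms are n = 3, 4, 5.
At n = 8 the blocks have lengths 14, 27, 8.

0000000000000055555555555555555555555555599999999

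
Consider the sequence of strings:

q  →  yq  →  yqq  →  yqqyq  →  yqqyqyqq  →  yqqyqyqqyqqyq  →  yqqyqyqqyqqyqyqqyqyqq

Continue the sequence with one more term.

yqqyqyqqyqqyqyqqyqyqqyqqyqyqqyqqyq

This is a Fibonacci-style word recurrence s(k) = s(k−1)·s(k−2): e.g. yq·q = yqq.
The next term joins yqqyqyqqyqqyqyqqyqyqq and yqqyqyqqyqqyq.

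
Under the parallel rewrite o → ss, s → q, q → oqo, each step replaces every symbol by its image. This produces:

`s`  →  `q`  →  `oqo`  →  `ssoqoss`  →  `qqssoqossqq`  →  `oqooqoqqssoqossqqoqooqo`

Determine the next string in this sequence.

Replace each of the 23 characters of oqooqoqqssoqossqqoqooqo in place — ss oqo ss ss oqo ss oqo oqo q q ss oqo ss q q oqo oqo ss oqo ss ss oqo ss — and concatenate.

ssoqossssoqossoqooqoqqssoqossqqoqooqossoqossssoqoss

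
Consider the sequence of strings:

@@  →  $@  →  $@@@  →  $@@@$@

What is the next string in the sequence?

$@@@$@$@@@

From term 3 onward, concatenate the last term with the second-to-last: $@·@@ = $@@@, $@@@·$@ = $@@@$@, …
So term 5 is $@@@$@·$@@@.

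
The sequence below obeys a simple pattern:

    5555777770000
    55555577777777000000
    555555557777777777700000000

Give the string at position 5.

55555555555577777777777777777000000000000

The n-th term is 2n 5's then 3n-1 7's then 2n 0's, where the shown terms are n = 2, 3, 4.
Setting n = 6 gives 12, 17, 12 characters in each block.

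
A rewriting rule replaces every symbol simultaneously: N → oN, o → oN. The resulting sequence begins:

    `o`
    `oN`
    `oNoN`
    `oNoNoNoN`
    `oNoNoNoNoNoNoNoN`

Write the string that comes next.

φ(oNoNoNoNoNoNoNoN) expands symbol-by-symbol to oN oN oN oN oN oN oN oN oN oN oN oN oN oN oN oN; joining the 16 pieces gives the next term.

oNoNoNoNoNoNoNoNoNoNoNoNoNoNoNoN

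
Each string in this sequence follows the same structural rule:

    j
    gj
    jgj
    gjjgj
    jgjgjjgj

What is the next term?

Each term (from the third on) is the two preceding terms concatenated in order: term 3 = j·gj = jgj.
Continuing: gjjgj · jgjgjjgj gives term 6.

gjjgjjgjgjjgj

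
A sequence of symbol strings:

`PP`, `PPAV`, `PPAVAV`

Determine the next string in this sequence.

The strings grow by a fixed suffix AV each time.
Applying this once more to PPAVAV:

PPAVAVAV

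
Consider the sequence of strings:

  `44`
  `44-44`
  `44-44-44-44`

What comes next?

44-44-44-44-44-44-44-44

Every step duplicates the string with '-' between the halves.
So the next term is two copies of 44-44-44-44 with '-' between the halves.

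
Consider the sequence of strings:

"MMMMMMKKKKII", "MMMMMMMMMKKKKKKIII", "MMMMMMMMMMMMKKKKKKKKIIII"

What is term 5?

MMMMMMMMMMMMMMMMMMKKKKKKKKKKKKIIIIII

The n-th term is 3n M's then 2n K's then n I's, where the shown terms are n = 2, 3, 4.
Setting n = 6 gives 18, 12, 6 characters in each block.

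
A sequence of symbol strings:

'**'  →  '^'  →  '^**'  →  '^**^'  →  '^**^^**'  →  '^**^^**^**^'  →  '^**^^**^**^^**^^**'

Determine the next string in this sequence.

Each term (from the third on) is the previous term followed by the one before it: term 3 = ^·** = ^**.
So term 8 is ^**^^**^**^^**^^**·^**^^**^**^.

^**^^**^**^^**^^**^**^^**^**^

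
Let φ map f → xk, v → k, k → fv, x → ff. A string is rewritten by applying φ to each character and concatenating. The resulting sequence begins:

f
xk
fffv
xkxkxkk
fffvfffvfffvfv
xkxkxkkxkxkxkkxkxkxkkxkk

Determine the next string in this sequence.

fffvfffvfffvfvfffvfffvfffvfvfffvfffvfffvfvfffvfv

Replace each of the 24 characters of xkxkxkkxkxkxkkxkxkxkkxkk in place — ff fv ff fv ff fv fv ff fv ff fv ff fv fv ff fv ff fv ff fv fv ff fv fv — and concatenate.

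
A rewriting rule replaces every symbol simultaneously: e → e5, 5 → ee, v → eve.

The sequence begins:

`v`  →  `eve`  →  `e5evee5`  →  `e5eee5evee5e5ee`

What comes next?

Applying the rule to each of the 15 symbols of e5eee5evee5e5ee gives the pieces e5 ee e5 e5 e5 ee e5 eve e5 e5 ee e5 ee e5 e5, which concatenate to the answer.

e5eee5e5e5eee5evee5e5eee5eee5e5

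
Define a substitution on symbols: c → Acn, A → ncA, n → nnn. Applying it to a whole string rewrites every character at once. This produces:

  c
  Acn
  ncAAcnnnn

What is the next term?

nnnAcnncAncAAcnnnnnnnnnnnnn

Expanding ncAAcnnnn: n→nnn, c→Acn, A→ncA, A→ncA, c→Acn, n→nnn, n→nnn, n→nnn, n→nnn. Concatenated: nnn Acn ncA ncA Acn nnn nnn nnn nnn.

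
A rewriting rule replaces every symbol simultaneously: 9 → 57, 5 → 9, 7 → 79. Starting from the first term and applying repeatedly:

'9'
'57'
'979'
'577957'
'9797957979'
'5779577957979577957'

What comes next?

979795797979579795779579797957979

φ(5779577957979577957) expands symbol-by-symbol to 9 79 79 57 9 79 79 57 9 79 57 79 57 9 79 79 57 9 79; joining the 19 pieces gives the next term.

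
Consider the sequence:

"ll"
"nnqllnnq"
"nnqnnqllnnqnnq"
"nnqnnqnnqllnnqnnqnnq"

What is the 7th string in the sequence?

s(k+1) = nnq·s(k)·nnq, so each term gains nnq as a prefix and nnq as a suffix.
From nnqnnqnnqllnnqnnqnnq, 3 further steps: nnqnnqnnqllnnqnnqnnq → nnqnnqnnqnnqllnnqnnqnnqnnq → nnqnnqnnqnnqnnqllnnqnnqnnqnnqnnq → (answer).

nnqnnqnnqnnqnnqnnqllnnqnnqnnqnnqnnqnnq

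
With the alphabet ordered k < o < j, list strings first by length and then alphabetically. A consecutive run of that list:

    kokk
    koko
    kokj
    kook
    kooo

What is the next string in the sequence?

kooj

Treat kooo as a base-3 numeral over the given alphabet and add one, carrying through any trailing j's.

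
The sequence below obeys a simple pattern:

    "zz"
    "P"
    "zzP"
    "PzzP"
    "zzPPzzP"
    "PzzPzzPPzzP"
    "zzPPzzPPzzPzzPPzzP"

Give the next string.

This is a Fibonacci-style word recurrence s(k) = s(k−2)·s(k−1): e.g. zz·P = zzP.
The next term joins PzzPzzPPzzP and zzPPzzPPzzPzzPPzzP.

PzzPzzPPzzPzzPPzzPPzzPzzPPzzP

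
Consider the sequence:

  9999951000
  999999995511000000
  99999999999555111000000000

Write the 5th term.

Reading off run lengths: 9 runs 5, 8, 11; 5 runs 1, 2, 3; 1 runs 1, 2, 3; 0 runs 3, 6, 9 — each is linear in n (n = 1, 2, …).
At n = 5 the blocks have lengths 17, 5, 5, 15.

999999999999999995555511111000000000000000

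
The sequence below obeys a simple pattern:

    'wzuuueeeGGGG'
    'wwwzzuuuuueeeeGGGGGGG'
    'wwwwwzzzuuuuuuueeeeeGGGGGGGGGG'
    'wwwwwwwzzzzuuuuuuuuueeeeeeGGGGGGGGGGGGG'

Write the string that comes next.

wwwwwwwwwzzzzzuuuuuuuuuuueeeeeeeGGGGGGGGGGGGGGGG

Reading off run lengths: w runs 1, 3, 5, 7; z runs 1, 2, 3, 4; u runs 3, 5, 7, 9; e runs 3, 4, 5, 6; G runs 4, 7, 10, 13 — each is linear in n (n = 1, 2, …).
For the next term, n = 5, so the run lengths are 9, 5, 11, 7, 16.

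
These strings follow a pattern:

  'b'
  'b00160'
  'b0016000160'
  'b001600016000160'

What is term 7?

b001600016000160001600016000160

Every step adds 00160 to the end: s(k+1) = s(k)·00160.
From b001600016000160, 3 further steps: b001600016000160 → b00160001600016000160 → b0016000160001600016000160 → (answer).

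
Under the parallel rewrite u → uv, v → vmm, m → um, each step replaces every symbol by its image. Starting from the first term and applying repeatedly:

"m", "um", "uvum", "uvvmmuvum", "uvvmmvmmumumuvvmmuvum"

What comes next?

Replace each of the 21 characters of uvvmmvmmumumuvvmmuvum in place — uv vmm vmm um um vmm um um uv um uv um uv vmm vmm um um uv vmm uv um — and concatenate.

uvvmmvmmumumvmmumumuvumuvumuvvmmvmmumumuvvmmuvum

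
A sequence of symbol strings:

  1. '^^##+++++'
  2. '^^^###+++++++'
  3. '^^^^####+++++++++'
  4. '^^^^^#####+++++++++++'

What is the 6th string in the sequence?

The n-th term is n ^'s then n #'s then 2n+1 +'s, where the shown terms are n = 2, 3, 4, 5.
At n = 7 the blocks have lengths 7, 7, 15.

^^^^^^^#######+++++++++++++++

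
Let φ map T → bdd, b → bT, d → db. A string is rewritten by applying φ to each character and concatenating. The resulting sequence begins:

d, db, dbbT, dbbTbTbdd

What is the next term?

Expanding dbbTbTbdd: d→db, b→bT, b→bT, T→bdd, b→bT, T→bdd, b→bT, d→db, d→db. Concatenated: db bT bT bdd bT bdd bT db db.

dbbTbTbddbTbddbTdbdb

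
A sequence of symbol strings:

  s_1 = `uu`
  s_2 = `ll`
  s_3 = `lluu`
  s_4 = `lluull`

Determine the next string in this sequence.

lluulllluu

Each term (from the third on) is the previous term followed by the one before it: term 3 = ll·uu = lluu.
The next term joins lluull and lluu.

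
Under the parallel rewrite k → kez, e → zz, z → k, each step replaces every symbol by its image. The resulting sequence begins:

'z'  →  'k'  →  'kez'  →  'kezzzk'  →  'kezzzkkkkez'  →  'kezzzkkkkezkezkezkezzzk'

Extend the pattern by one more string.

Rewriting the 23 symbols of kezzzkkkkezkezkezkezzzk one by one yields kez zz k k k kez kez kez kez zz k kez zz k kez zz k kez zz k k k kez; concatenated:

kezzzkkkkezkezkezkezzzkkezzzkkezzzkkezzzkkkkez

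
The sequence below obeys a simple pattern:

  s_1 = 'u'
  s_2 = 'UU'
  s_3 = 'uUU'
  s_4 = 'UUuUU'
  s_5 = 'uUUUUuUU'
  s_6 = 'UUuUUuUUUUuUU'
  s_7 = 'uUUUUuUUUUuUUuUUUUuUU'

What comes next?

Each term (from the third on) is the two preceding terms concatenated in order: term 3 = u·UU = uUU.
So term 8 is UUuUUuUUUUuUU·uUUUUuUUUUuUUuUUUUuUU.

UUuUUuUUUUuUUuUUUUuUUUUuUUuUUUUuUU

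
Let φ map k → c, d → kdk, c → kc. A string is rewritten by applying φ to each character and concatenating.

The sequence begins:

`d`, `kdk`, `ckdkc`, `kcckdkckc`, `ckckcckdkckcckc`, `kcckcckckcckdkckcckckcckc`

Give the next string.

Rewriting the 25 symbols of kcckcckckcckdkckcckckcckc one by one yields c kc kc c kc kc c kc c kc kc c kdk c kc c kc kc c kc c kc kc c kc; concatenated:

ckckcckckcckcckckcckdkckcckckcckcckckcckc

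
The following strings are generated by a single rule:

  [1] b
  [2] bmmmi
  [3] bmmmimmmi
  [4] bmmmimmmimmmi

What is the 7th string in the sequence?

bmmmimmmimmmimmmimmmimmmi

Every step adds mmmi to the end: s(k+1) = s(k)·mmmi.
From bmmmimmmimmmi, 3 further steps: bmmmimmmimmmi → bmmmimmmimmmimmmi → bmmmimmmimmmimmmimmmi → (answer).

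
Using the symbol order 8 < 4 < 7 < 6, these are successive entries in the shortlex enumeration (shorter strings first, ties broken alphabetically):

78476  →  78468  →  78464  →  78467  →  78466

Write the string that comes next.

Find the rightmost character of 78466 below 6, bump it to the next letter, and reset everything to its right to 8.

78788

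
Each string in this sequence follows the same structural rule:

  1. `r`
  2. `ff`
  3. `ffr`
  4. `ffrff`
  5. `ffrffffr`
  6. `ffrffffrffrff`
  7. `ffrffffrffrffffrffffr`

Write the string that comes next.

ffrffffrffrffffrffffrffrffffrffrff

From term 3 onward, concatenate the last term with the second-to-last: ff·r = ffr, ffr·ff = ffrff, …
The next term joins ffrffffrffrffffrffffr and ffrffffrffrff.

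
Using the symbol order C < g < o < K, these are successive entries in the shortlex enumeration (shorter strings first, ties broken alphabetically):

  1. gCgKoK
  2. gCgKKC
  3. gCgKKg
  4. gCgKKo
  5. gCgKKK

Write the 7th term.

Continuing the enumeration 2 steps past gCgKKK: gCgKKK → gCoCCC → (answer).

gCoCCg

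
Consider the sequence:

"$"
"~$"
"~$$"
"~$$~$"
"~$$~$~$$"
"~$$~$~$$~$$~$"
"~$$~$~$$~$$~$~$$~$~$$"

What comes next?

~$$~$~$$~$$~$~$$~$~$$~$$~$~$$~$$~$

From term 3 onward, concatenate the last term with the second-to-last: ~$·$ = ~$$, ~$$·~$ = ~$$~$, …
So term 8 is ~$$~$~$$~$$~$~$$~$~$$·~$$~$~$$~$$~$.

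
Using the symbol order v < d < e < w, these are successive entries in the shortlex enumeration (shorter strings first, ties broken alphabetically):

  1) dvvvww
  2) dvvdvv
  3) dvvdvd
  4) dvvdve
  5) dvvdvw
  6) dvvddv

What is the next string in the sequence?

The successor of dvvddv increments the rightmost position that isn't already w and resets every position after it to v.

dvvddd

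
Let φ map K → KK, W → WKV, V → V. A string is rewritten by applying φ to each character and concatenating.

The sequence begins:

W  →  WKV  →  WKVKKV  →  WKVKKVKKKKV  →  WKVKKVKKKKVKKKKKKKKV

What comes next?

Replace each of the 20 characters of WKVKKVKKKKVKKKKKKKKV in place — WKV KK V KK KK V KK KK KK KK V KK KK KK KK KK KK KK KK V — and concatenate.

WKVKKVKKKKVKKKKKKKKVKKKKKKKKKKKKKKKKV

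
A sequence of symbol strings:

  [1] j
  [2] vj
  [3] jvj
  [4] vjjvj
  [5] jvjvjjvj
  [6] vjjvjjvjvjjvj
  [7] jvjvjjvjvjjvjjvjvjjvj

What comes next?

vjjvjjvjvjjvjjvjvjjvjvjjvjjvjvjjvj

Each term (from the third on) is the two preceding terms concatenated in order: term 3 = j·vj = jvj.
The next term joins vjjvjjvjvjjvj and jvjvjjvjvjjvjjvjvjjvj.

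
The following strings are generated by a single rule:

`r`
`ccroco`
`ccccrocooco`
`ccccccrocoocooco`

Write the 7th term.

ccccccccccccrocoocoocoocoocooco

Each term wraps the previous one in cc on the left and oco on the right.
From ccccccrocoocooco, 3 further steps: ccccccrocoocooco → ccccccccrocoocoocooco → ccccccccccrocoocoocoocooco → (answer).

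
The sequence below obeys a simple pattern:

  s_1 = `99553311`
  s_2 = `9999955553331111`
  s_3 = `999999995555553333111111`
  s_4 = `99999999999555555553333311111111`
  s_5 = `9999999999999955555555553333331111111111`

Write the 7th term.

The n-th term is 3n-1 9's then 2n 5's then n+1 3's then 2n 1's (n = 1, 2, …).
Setting n = 7 gives 20, 14, 8, 14 characters in each block.

99999999999999999999555555555555553333333311111111111111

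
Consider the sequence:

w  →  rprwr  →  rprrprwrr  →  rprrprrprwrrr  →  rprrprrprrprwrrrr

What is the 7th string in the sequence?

Each term wraps the previous one in rpr on the left and r on the right.
From rprrprrprrprwrrrr, 2 further steps: rprrprrprrprwrrrr → rprrprrprrprrprwrrrrr → (answer).

rprrprrprrprrprrprwrrrrrr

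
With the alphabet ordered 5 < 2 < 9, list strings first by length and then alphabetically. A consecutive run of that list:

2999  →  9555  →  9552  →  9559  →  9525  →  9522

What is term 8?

Continuing the enumeration 2 steps past 9522: 9522 → 9529 → (answer).

9595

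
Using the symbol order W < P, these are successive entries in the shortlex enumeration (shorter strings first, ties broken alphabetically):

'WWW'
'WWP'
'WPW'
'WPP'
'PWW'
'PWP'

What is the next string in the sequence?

The successor of PWP increments the rightmost position that isn't already P and resets every position after it to W.

PPW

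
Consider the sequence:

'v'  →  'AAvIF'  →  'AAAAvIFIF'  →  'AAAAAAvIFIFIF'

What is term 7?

s(k+1) = AA·s(k)·IF, so each term gains AA as a prefix and IF as a suffix.
From AAAAAAvIFIFIF, 3 further steps: AAAAAAvIFIFIF → AAAAAAAAvIFIFIFIF → AAAAAAAAAAvIFIFIFIFIF → (answer).

AAAAAAAAAAAAvIFIFIFIFIFIF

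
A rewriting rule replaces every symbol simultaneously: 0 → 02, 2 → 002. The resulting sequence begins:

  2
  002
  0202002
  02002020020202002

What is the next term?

φ(02002020020202002) expands symbol-by-symbol to 02 002 02 02 002 02 002 02 02 002 02 002 02 002 02 02 002; joining the 17 pieces gives the next term.

02002020200202002020200202002020020202002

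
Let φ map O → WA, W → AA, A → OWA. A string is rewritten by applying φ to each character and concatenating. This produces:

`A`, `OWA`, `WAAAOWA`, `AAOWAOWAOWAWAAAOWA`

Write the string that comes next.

φ(AAOWAOWAOWAWAAAOWA) expands symbol-by-symbol to OWA OWA WA AA OWA WA AA OWA WA AA OWA AA OWA OWA OWA WA AA OWA; joining the 18 pieces gives the next term.

OWAOWAWAAAOWAWAAAOWAWAAAOWAAAOWAOWAOWAWAAAOWA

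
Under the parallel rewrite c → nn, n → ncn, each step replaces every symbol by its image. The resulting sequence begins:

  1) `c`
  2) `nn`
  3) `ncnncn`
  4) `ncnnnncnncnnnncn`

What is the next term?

ncnnnncnncnncnncnnnncnncnnnncnncnncnncnnnncn

Applying the rule to each of the 16 symbols of ncnnnncnncnnnncn gives the pieces ncn nn ncn ncn ncn ncn nn ncn ncn nn ncn ncn ncn ncn nn ncn, which concatenate to the answer.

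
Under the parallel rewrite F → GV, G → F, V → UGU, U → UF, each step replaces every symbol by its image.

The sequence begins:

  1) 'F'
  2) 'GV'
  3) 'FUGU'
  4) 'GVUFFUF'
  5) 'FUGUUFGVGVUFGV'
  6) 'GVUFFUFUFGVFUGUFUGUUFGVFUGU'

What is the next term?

Replace each of the 27 characters of GVUFFUFUFGVFUGUFUGUUFGVFUGU in place — F UGU UF GV GV UF GV UF GV F UGU GV UF F UF GV UF F UF UF GV F UGU GV UF F UF — and concatenate.

FUGUUFGVGVUFGVUFGVFUGUGVUFFUFGVUFFUFUFGVFUGUGVUFFUF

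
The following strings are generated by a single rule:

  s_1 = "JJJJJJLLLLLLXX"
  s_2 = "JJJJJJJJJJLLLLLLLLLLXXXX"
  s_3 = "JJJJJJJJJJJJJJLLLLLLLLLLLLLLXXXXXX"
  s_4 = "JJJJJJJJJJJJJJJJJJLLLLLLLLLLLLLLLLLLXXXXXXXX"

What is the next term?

The n-th term is 4n+2 J's then 4n+2 L's then 2n X's (n = 1, 2, …).
For the next term, n = 5, so the run lengths are 22, 22, 10.

JJJJJJJJJJJJJJJJJJJJJJLLLLLLLLLLLLLLLLLLLLLLXXXXXXXXXX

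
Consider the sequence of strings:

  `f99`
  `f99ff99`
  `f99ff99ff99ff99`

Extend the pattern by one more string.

Every step duplicates the string with 'f' between the halves.
Doubling f99ff99ff99ff99 with 'f' between the halves:

f99ff99ff99ff99ff99ff99ff99ff99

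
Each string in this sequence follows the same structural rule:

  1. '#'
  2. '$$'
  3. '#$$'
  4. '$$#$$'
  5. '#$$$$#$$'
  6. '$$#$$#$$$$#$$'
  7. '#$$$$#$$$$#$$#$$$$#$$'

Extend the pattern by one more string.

From term 3 onward, concatenate the second-to-last term with the last: #·$$ = #$$, $$·#$$ = $$#$$, …
The next term joins $$#$$#$$$$#$$ and #$$$$#$$$$#$$#$$$$#$$.

$$#$$#$$$$#$$#$$$$#$$$$#$$#$$$$#$$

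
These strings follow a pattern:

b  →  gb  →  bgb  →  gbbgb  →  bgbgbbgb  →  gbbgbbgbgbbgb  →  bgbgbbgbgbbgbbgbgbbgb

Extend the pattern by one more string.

Each term (from the third on) is the two preceding terms concatenated in order: term 3 = b·gb = bgb.
So term 8 is gbbgbbgbgbbgb·bgbgbbgbgbbgbbgbgbbgb.

gbbgbbgbgbbgbbgbgbbgbgbbgbbgbgbbgb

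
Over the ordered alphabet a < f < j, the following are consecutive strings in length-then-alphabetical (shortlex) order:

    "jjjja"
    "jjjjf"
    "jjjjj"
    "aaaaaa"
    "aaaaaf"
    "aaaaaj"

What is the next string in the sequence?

aaaafa

Treat aaaaaj as a base-3 numeral over the given alphabet and add one, carrying through any trailing j's.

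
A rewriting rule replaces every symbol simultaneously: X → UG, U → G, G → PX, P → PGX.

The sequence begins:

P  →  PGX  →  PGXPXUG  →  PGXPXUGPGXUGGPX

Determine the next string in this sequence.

PGXPXUGPGXUGGPXPGXPXUGGPXPXPGXUG

Replace each of the 15 characters of PGXPXUGPGXUGGPX in place — PGX PX UG PGX UG G PX PGX PX UG G PX PX PGX UG — and concatenate.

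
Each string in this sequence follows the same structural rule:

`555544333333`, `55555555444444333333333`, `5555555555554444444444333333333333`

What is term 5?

The n-th term is 4n 5's then 4n-2 4's then 3n+3 3's (n = 1, 2, …).
At n = 5 the blocks have lengths 20, 18, 18.

55555555555555555555444444444444444444333333333333333333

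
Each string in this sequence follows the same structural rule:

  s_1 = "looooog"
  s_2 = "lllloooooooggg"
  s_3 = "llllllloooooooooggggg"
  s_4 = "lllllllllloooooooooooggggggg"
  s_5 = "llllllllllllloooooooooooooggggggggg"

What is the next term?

lllllllllllllllloooooooooooooooggggggggggg

Term n consists of 3n-2 l's, followed by 2n+3 o's, followed by 2n-1 g's (n = 1, 2, …).
At n = 6 the blocks have lengths 16, 15, 11.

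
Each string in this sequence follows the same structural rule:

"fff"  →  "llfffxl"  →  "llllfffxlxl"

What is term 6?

Every step adds ll to the front and xl to the end of the previous string.
From llllfffxlxl, 3 further steps: llllfffxlxl → llllllfffxlxlxl → llllllllfffxlxlxlxl → (answer).

llllllllllfffxlxlxlxlxl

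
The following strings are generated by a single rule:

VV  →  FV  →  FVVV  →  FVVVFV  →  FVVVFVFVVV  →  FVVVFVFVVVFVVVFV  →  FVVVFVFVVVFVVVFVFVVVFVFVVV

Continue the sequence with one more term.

FVVVFVFVVVFVVVFVFVVVFVFVVVFVVVFVFVVVFVVVFV

This is a Fibonacci-style word recurrence s(k) = s(k−1)·s(k−2): e.g. FV·VV = FVVV.
Continuing: FVVVFVFVVVFVVVFVFVVVFVFVVV · FVVVFVFVVVFVVVFV gives term 8.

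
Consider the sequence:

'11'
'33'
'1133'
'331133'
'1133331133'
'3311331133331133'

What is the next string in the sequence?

11333311333311331133331133

This is a Fibonacci-style word recurrence s(k) = s(k−2)·s(k−1): e.g. 11·33 = 1133.
So term 7 is 1133331133·3311331133331133.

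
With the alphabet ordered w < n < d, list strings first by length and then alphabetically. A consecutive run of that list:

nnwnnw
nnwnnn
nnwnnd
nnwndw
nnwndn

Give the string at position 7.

nnwdww

Continuing the enumeration 2 steps past nnwndn: nnwndn → nnwndd → (answer).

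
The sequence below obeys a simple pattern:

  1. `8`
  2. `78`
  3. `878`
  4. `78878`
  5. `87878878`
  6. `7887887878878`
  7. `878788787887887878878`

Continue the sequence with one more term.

This is a Fibonacci-style word recurrence s(k) = s(k−2)·s(k−1): e.g. 8·78 = 878.
So term 8 is 7887887878878·878788787887887878878.

7887887878878878788787887887878878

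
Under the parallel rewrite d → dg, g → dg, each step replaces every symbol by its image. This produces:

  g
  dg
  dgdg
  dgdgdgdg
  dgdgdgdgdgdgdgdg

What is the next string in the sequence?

φ(dgdgdgdgdgdgdgdg) expands symbol-by-symbol to dg dg dg dg dg dg dg dg dg dg dg dg dg dg dg dg; joining the 16 pieces gives the next term.

dgdgdgdgdgdgdgdgdgdgdgdgdgdgdgdg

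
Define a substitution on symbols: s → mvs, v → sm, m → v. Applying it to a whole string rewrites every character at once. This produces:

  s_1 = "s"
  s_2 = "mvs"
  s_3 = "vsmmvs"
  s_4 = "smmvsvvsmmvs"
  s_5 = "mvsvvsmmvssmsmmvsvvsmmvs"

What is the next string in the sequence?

vsmmvssmsmmvsvvsmmvsmvsvmvsvvsmmvssmsmmvsvvsmmvs

Replace each of the 24 characters of mvsvvsmmvssmsmmvsvvsmmvs in place — v sm mvs sm sm mvs v v sm mvs mvs v mvs v v sm mvs sm sm mvs v v sm mvs — and concatenate.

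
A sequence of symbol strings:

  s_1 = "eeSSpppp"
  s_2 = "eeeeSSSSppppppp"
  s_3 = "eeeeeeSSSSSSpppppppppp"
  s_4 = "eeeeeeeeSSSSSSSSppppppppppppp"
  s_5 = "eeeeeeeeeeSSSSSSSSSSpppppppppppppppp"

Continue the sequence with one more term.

eeeeeeeeeeeeSSSSSSSSSSSSppppppppppppppppppp

Term n consists of 2n-2 e's, followed by 2n-2 S's, followed by 3n-2 p's, where the shown terms are n = 2, 3, 4, 5, 6.
At n = 7 the blocks have lengths 12, 12, 19.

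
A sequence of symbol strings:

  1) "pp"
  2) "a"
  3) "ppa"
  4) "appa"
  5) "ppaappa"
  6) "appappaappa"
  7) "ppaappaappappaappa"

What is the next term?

appappaappappaappaappappaappa

From term 3 onward, concatenate the second-to-last term with the last: pp·a = ppa, a·ppa = appa, …
Continuing: appappaappa · ppaappaappappaappa gives term 8.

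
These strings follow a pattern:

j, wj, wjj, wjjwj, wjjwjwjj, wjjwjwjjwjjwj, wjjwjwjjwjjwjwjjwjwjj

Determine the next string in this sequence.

wjjwjwjjwjjwjwjjwjwjjwjjwjwjjwjjwj

From term 3 onward, concatenate the last term with the second-to-last: wj·j = wjj, wjj·wj = wjjwj, …
So term 8 is wjjwjwjjwjjwjwjjwjwjj·wjjwjwjjwjjwj.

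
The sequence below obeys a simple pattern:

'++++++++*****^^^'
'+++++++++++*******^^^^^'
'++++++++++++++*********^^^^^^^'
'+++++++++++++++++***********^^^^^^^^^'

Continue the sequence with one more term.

Each string has the form +^{3n+2} *^{2n+1} ^^{2n-1}, where the shown terms are n = 2, 3, 4, 5.
For the next term, n = 6, so the run lengths are 20, 13, 11.

++++++++++++++++++++*************^^^^^^^^^^^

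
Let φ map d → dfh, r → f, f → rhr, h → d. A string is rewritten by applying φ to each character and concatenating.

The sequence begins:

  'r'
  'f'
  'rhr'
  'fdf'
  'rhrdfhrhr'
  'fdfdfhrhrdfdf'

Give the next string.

Rewriting the 13 symbols of fdfdfhrhrdfdf one by one yields rhr dfh rhr dfh rhr d f d f dfh rhr dfh rhr; concatenated:

rhrdfhrhrdfhrhrdfdfdfhrhrdfhrhr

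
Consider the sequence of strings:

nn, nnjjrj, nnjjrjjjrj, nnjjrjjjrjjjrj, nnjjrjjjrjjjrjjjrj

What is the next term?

The strings grow by a fixed suffix jjrj each time.
One more step from nnjjrjjjrjjjrjjjrj gives the answer.

nnjjrjjjrjjjrjjjrjjjrj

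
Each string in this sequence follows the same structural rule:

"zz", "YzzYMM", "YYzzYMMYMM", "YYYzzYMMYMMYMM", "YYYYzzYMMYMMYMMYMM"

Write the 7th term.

Each term wraps the previous one in Y on the left and YMM on the right.
From YYYYzzYMMYMMYMMYMM, 2 further steps: YYYYzzYMMYMMYMMYMM → YYYYYzzYMMYMMYMMYMMYMM → (answer).

YYYYYYzzYMMYMMYMMYMMYMMYMM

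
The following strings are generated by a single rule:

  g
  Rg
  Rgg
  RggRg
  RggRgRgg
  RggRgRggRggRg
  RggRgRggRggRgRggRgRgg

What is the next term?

This is a Fibonacci-style word recurrence s(k) = s(k−1)·s(k−2): e.g. Rg·g = Rgg.
The next term joins RggRgRggRggRgRggRgRgg and RggRgRggRggRg.

RggRgRggRggRgRggRgRggRggRgRggRggRg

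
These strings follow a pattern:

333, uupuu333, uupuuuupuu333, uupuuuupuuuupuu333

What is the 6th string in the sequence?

Every step adds uupuu at the front: s(k+1) = uupuu·s(k).
From uupuuuupuuuupuu333, 2 further steps: uupuuuupuuuupuu333 → uupuuuupuuuupuuuupuu333 → (answer).

uupuuuupuuuupuuuupuuuupuu333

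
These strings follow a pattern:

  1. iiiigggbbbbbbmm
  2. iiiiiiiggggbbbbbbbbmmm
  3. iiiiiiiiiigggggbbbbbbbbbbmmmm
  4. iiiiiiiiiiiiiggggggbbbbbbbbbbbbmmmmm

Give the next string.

iiiiiiiiiiiiiiiigggggggbbbbbbbbbbbbbbmmmmmm

Reading off run lengths: i runs 4, 7, 10, 13; g runs 3, 4, 5, 6; b runs 6, 8, 10, 12; m runs 2, 3, 4, 5 — each is linear in n, where the shown terms are n = 2, 3, 4, 5.
For the next term, n = 6, so the run lengths are 16, 7, 14, 6.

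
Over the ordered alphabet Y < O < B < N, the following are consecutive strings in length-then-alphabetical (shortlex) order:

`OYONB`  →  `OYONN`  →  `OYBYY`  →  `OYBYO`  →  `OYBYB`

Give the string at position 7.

OYBOY

Stepping forward 2 times from OYBYB: OYBYB → OYBYN, then the target.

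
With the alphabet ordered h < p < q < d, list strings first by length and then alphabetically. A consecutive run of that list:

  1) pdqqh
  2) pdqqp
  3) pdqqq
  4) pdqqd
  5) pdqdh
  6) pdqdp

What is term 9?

Continuing the enumeration 3 steps past pdqdp: pdqdp → pdqdq → pdqdd → (answer).

pddhh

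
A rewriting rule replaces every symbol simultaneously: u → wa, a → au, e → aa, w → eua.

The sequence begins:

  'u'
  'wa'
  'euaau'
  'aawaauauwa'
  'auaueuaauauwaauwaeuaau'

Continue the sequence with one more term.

Applying the rule to each of the 22 symbols of auaueuaauauwaauwaeuaau gives the pieces au wa au wa aa wa au au wa au wa eua au au wa eua au aa wa au au wa, which concatenate to the answer.

auwaauwaaawaauauwaauwaeuaauauwaeuaauaawaauauwa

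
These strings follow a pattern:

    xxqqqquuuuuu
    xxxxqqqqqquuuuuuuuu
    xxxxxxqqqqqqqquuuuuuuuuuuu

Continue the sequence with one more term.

xxxxxxxxqqqqqqqqqquuuuuuuuuuuuuuu

The n-th term is 2n x's then 2n+2 q's then 3n+3 u's (n = 1, 2, …).
Setting n = 4 gives 8, 10, 15 characters in each block.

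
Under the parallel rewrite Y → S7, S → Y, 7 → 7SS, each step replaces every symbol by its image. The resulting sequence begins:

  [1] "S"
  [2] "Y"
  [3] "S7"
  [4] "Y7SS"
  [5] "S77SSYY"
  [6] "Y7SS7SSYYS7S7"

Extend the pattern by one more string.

Replace each of the 13 characters of Y7SS7SSYYS7S7 in place — S7 7SS Y Y 7SS Y Y S7 S7 Y 7SS Y 7SS — and concatenate.

S77SSYY7SSYYS7S7Y7SSY7SS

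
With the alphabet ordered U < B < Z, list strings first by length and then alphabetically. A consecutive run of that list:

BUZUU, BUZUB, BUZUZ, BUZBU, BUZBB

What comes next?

Treat BUZBB as a base-3 numeral over the given alphabet and add one, carrying through any trailing Z's.

BUZBZ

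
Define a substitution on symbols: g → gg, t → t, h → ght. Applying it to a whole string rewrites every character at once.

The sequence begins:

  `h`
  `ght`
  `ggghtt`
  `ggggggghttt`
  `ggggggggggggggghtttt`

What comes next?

ggggggggggggggggggggggggggggggghttttt

φ(ggggggggggggggghtttt) expands symbol-by-symbol to gg gg gg gg gg gg gg gg gg gg gg gg gg gg gg ght t t t t; joining the 20 pieces gives the next term.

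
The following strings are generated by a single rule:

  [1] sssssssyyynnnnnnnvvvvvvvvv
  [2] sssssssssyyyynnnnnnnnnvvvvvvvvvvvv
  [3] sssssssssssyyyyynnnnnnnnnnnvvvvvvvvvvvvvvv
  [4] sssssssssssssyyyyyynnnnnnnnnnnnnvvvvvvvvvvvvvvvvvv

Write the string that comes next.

Term n consists of 2n+1 s's, followed by n y's, followed by 2n+1 n's, followed by 3n v's, where the shown terms are n = 3, 4, 5, 6.
For the next term, n = 7, so the run lengths are 15, 7, 15, 21.

sssssssssssssssyyyyyyynnnnnnnnnnnnnnnvvvvvvvvvvvvvvvvvvvvv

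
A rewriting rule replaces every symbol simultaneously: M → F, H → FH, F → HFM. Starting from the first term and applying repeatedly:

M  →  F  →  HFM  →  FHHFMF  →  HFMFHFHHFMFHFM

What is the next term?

Replace each of the 14 characters of HFMFHFHHFMFHFM in place — FH HFM F HFM FH HFM FH FH HFM F HFM FH HFM F — and concatenate.

FHHFMFHFMFHHFMFHFHHFMFHFMFHHFMF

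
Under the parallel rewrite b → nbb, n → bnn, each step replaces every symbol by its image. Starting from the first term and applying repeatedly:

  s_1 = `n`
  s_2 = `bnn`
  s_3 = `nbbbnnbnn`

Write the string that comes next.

bnnnbbnbbnbbbnnbnnnbbbnnbnn

Rewriting each symbol of nbbbnnbnn: n→bnn, b→nbb, b→nbb, b→nbb, n→bnn, n→bnn, b→nbb, n→bnn, n→bnn, which concatenates to bnn nbb nbb nbb bnn bnn nbb bnn bnn.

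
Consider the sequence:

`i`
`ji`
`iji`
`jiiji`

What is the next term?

This is a Fibonacci-style word recurrence s(k) = s(k−2)·s(k−1): e.g. i·ji = iji.
The next term joins iji and jiiji.

ijijiiji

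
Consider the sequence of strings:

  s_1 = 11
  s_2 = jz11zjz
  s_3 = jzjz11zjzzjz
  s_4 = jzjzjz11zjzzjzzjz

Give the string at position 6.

Each term wraps the previous one in jz on the left and zjz on the right.
From jzjzjz11zjzzjzzjz, 2 further steps: jzjzjz11zjzzjzzjz → jzjzjzjz11zjzzjzzjzzjz → (answer).

jzjzjzjzjz11zjzzjzzjzzjzzjz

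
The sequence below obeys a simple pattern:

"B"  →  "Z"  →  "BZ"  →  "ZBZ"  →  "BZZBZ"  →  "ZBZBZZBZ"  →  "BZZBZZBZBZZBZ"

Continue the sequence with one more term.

ZBZBZZBZBZZBZZBZBZZBZ

From term 3 onward, concatenate the second-to-last term with the last: B·Z = BZ, Z·BZ = ZBZ, …
Continuing: ZBZBZZBZ · BZZBZZBZBZZBZ gives term 8.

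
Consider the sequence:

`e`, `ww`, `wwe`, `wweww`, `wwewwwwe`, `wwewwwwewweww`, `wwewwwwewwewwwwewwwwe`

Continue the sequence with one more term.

This is a Fibonacci-style word recurrence s(k) = s(k−1)·s(k−2): e.g. ww·e = wwe.
Continuing: wwewwwwewwewwwwewwwwe · wwewwwwewweww gives term 8.

wwewwwwewwewwwwewwwwewwewwwwewweww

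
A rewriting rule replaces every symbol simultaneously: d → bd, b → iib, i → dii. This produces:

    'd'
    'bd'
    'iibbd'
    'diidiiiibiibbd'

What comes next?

Rewriting the 14 symbols of diidiiiibiibbd one by one yields bd dii dii bd dii dii dii dii iib dii dii iib iib bd; concatenated:

bddiidiibddiidiidiidiiiibdiidiiiibiibbd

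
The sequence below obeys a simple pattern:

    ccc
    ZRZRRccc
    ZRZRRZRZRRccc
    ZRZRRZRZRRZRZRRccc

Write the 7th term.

The strings grow by a fixed prefix ZRZRR each time.
From ZRZRRZRZRRZRZRRccc, 3 further steps: ZRZRRZRZRRZRZRRccc → ZRZRRZRZRRZRZRRZRZRRccc → ZRZRRZRZRRZRZRRZRZRRZRZRRccc → (answer).

ZRZRRZRZRRZRZRRZRZRRZRZRRZRZRRccc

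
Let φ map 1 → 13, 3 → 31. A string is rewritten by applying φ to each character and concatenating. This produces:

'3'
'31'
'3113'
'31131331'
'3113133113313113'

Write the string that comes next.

Rewriting the 16 symbols of 3113133113313113 one by one yields 31 13 13 31 13 31 31 13 13 31 31 13 31 13 13 31; concatenated:

31131331133131131331311331131331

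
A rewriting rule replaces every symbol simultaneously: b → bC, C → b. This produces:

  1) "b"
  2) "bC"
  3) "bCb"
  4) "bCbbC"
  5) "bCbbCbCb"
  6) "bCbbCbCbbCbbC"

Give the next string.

bCbbCbCbbCbbCbCbbCbCb

φ(bCbbCbCbbCbbC) expands symbol-by-symbol to bC b bC bC b bC b bC bC b bC bC b; joining the 13 pieces gives the next term.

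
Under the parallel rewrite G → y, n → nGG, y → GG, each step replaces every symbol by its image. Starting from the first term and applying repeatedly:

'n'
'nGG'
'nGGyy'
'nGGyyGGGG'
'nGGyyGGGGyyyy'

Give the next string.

Rewriting the 13 symbols of nGGyyGGGGyyyy one by one yields nGG y y GG GG y y y y GG GG GG GG; concatenated:

nGGyyGGGGyyyyGGGGGGGG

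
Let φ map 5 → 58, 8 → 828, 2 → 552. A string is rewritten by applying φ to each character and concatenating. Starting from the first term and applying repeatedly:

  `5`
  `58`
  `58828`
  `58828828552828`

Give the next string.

588288285528288285528285858552828552828

Applying the rule to each of the 14 symbols of 58828828552828 gives the pieces 58 828 828 552 828 828 552 828 58 58 552 828 552 828, which concatenate to the answer.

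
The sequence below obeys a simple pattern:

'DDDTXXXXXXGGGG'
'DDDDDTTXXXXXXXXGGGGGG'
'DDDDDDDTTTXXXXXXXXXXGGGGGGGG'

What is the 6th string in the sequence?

DDDDDDDDDDDDDTTTTTTXXXXXXXXXXXXXXXXGGGGGGGGGGGGGG

Term n consists of 2n-1 D's, followed by n-1 T's, followed by 2n+2 X's, followed by 2n G's, where the shown terms are n = 2, 3, 4.
Setting n = 7 gives 13, 6, 16, 14 characters in each block.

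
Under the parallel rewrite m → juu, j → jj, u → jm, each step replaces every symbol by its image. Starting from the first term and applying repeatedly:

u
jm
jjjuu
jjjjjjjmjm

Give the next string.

jjjjjjjjjjjjjjjuujjjuu

Rewriting each symbol of jjjjjjjmjm: j→jj, j→jj, j→jj, j→jj, j→jj, j→jj, j→jj, m→juu, j→jj, m→juu, which concatenates to jj jj jj jj jj jj jj juu jj juu.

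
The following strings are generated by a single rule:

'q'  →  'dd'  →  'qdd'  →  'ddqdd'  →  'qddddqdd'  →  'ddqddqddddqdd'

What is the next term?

qddddqddddqddqddddqdd

This is a Fibonacci-style word recurrence s(k) = s(k−2)·s(k−1): e.g. q·dd = qdd.
Continuing: qddddqdd · ddqddqddddqdd gives term 7.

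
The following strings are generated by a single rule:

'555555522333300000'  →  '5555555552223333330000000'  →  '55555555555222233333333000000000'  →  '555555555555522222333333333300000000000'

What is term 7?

Term n consists of 2n+3 5's, followed by n 2's, followed by 2n 3's, followed by 2n+1 0's, where the shown terms are n = 2, 3, 4, 5.
Setting n = 8 gives 19, 8, 16, 17 characters in each block.

555555555555555555522222222333333333333333300000000000000000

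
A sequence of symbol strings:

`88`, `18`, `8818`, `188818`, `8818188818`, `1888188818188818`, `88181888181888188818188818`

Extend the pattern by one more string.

Each term (from the third on) is the two preceding terms concatenated in order: term 3 = 88·18 = 8818.
Continuing: 1888188818188818 · 88181888181888188818188818 gives term 8.

188818881818881888181888181888188818188818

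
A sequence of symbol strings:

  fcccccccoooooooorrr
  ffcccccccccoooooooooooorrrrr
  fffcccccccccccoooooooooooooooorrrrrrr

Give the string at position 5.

Each string has the form f^{n-1} c^{2n+3} o^{4n} r^{2n-1}, where the shown terms are n = 2, 3, 4.
For term 5, n = 6, so the run lengths are 5, 15, 24, 11.

fffffcccccccccccccccoooooooooooooooooooooooorrrrrrrrrrr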